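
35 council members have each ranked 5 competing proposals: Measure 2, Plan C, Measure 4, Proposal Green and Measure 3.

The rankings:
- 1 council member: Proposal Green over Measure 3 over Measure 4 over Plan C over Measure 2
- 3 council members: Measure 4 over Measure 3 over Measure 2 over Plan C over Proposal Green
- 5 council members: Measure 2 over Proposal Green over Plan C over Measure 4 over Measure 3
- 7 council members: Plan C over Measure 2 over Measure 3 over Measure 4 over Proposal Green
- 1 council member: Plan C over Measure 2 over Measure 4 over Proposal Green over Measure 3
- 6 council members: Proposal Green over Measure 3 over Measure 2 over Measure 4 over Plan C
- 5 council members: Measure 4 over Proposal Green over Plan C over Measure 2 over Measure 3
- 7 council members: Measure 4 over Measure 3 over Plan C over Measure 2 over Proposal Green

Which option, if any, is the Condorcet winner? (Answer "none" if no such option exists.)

none

Check each pair by majority over 35 ballots:
Measure 2–Plan C: Plan C 21–14.
Measure 2 vs Measure 4: Measure 2, 19–16.
Measure 2–Proposal Green: Measure 2 23–12.
Measure 2 vs Measure 3: Measure 2 wins 18–17.
Plan C vs Measure 4: Measure 4 wins 22–13.
Plan C–Proposal Green: Plan C 18–17.
Plan C vs Measure 3: Plan C wins 18–17.
Measure 4–Proposal Green: Measure 4 23–12.
Measure 4 vs Measure 3: Measure 4, 21–14.
Proposal Green vs Measure 3: Proposal Green, 18–17.
No option is unbeaten: Measure 2 loses to Plan C; Plan C loses to Measure 4; Measure 4 loses to Measure 2; Proposal Green loses to Measure 2; Measure 3 loses to Measure 2. In particular Measure 2 > Measure 4 > Plan C > Measure 2 is a majority cycle — no Condorcet winner exists.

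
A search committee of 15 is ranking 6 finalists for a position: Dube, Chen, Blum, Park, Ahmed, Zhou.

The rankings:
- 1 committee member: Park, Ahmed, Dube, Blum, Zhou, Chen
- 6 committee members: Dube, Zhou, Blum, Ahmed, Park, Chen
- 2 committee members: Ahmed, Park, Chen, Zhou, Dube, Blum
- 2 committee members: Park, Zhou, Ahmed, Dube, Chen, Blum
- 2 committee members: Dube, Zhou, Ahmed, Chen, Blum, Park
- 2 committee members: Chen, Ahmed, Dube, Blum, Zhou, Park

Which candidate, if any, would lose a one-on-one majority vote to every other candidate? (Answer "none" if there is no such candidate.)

none

Pairwise majorities:
Dube vs Chen: Dube wins 11–4.
Dube vs Blum: Dube is ranked higher on 1+6+2+2+2+2 = 15 ballots, Blum on 0. Dube wins 15–0.
Dube vs Park: Dube preferred on 6+2+2 = 10 ballots; Dube wins 10–5.
Dube vs Ahmed: 8 to 7, Dube.
Dube vs Zhou: Dube preferred on 1+6+2+2 = 11 ballots; Dube wins 11–4.
Chen vs Blum: 8 to 7, Chen.
Chen vs Park: Park, 11–4.
Chen–Ahmed: Ahmed 13–2.
Chen vs Zhou: Chen preferred on 2+2 = 4 ballots; Zhou wins 11–4.
Blum vs Park: Blum wins 10–5.
Blum vs Ahmed: Ahmed wins 9–6.
Blum vs Zhou: 3 to 12, Zhou.
Park–Ahmed: Ahmed 12–3.
Park vs Zhou: Park is ranked higher on 1+2+2 = 5 ballots, Zhou on 10. Zhou wins 10–5.
Ahmed vs Zhou: Zhou, 10–5.
No candidate is winless: Dube beats Chen; Chen beats Blum; Blum beats Park; Park beats Chen; Ahmed beats Chen; Zhou beats Chen. There is no Condorcet loser.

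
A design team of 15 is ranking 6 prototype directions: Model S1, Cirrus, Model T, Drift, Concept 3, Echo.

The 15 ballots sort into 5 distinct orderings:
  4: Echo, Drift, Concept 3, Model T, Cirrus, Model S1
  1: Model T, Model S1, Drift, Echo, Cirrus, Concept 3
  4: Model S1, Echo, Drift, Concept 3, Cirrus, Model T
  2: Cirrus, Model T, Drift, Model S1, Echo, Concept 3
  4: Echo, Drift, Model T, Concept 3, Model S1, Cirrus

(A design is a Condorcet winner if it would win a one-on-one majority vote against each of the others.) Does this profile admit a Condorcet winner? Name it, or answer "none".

Pairwise majorities:
Model S1 vs Cirrus: Model S1 wins 9–6.
Model S1 vs Model T: Model T, 11–4.
Model S1 vs Drift: Drift, 10–5.
Model S1 vs Concept 3: Concept 3 wins 8–7.
Model S1 vs Echo: 1+4+2 = 7 for Model S1, 8 for Echo — Echo by 8–7.
Cirrus vs Model T: 4+2 = 6 for Cirrus, 9 for Model T — Model T by 9–6.
Cirrus vs Drift: Drift wins 13–2.
Cirrus–Concept 3: Concept 3 12–3.
Cirrus vs Echo: Echo wins 13–2.
Model T vs Drift: Drift, 12–3.
Model T vs Concept 3: 1+2+4 = 7 for Model T, 8 for Concept 3 — Concept 3 by 8–7.
Model T vs Echo: Model T is ranked higher on 1+2 = 3 ballots, Echo on 12. Echo wins 12–3.
Drift vs Concept 3: 15 to 0, Drift.
Drift vs Echo: Echo wins 12–3.
Concept 3 vs Echo: Echo wins 15–0.
Only Echo has no losses; Echo is the Condorcet winner.

Echo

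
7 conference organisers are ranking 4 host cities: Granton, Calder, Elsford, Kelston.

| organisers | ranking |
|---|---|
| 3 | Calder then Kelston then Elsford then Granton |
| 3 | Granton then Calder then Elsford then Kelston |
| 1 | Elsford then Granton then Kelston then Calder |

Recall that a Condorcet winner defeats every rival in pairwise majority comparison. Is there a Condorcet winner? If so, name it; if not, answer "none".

Check each pair by majority over 7 ballots:
Granton vs Calder: Granton is ranked higher on 3+1 = 4 ballots, Calder on 3. Granton wins 4–3.
Granton vs Elsford: Granton is ranked higher on 3 ballots, Elsford on 4. Elsford wins 4–3.
Granton vs Kelston: Granton is ranked higher on 3+1 = 4 ballots, Kelston on 3. Granton wins 4–3.
Calder vs Elsford: 6 to 1, Calder.
Calder vs Kelston: Calder is ranked higher on 3+3 = 6 ballots, Kelston on 1. Calder wins 6–1.
Elsford vs Kelston: Elsford preferred on 3+1 = 4 ballots; Elsford wins 4–3.
Each city drops at least one matchup (Granton loses to Elsford; Calder loses to Granton; Elsford loses to Calder; Kelston loses to Granton); the cycle Granton → Calder → Elsford → Granton rules out a Condorcet winner.

none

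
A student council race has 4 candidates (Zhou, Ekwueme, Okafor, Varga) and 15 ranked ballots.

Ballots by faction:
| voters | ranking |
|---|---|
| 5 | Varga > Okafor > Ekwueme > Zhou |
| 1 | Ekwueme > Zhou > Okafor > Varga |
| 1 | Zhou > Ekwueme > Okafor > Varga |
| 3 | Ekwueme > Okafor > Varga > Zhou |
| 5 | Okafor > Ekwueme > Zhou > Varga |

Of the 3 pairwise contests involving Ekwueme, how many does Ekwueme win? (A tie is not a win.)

2

Ekwueme against each rival (15 voters):
Ekwueme vs Zhou: 5+1+3+5 = 14 for Ekwueme, 1 for Zhou — Ekwueme by 14–1.
Ekwueme–Okafor: Okafor 10–5.
Ekwueme vs Varga: Ekwueme, 10–5.
Ekwueme beats Zhou, Varga; loses to Okafor — 2 pairwise wins.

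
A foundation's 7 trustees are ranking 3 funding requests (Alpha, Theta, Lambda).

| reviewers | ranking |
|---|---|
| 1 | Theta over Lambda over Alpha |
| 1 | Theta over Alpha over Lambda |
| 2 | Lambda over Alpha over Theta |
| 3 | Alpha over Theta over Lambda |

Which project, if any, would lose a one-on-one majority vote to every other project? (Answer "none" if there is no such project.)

Pairwise majorities:
Alpha vs Theta: Alpha, 5–2.
Alpha vs Lambda: Alpha is ranked higher on 1+3 = 4 ballots, Lambda on 3. Alpha wins 4–3.
Theta vs Lambda: Theta is ranked higher on 1+1+3 = 5 ballots, Lambda on 2. Theta wins 5–2.
Lambda loses to every other project — it is the Condorcet loser.

Lambda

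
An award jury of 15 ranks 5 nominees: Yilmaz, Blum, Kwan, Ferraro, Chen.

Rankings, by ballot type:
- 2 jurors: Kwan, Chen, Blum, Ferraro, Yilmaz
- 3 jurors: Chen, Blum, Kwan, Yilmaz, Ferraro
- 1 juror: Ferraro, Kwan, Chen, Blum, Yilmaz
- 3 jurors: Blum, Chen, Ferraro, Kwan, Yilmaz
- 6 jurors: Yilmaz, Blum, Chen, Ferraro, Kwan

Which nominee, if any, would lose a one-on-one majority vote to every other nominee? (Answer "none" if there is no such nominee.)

Pairwise majorities:
Yilmaz vs Blum: Blum wins 9–6.
Yilmaz vs Kwan: Kwan, 9–6.
Yilmaz vs Ferraro: Yilmaz is ranked higher on 3+6 = 9 ballots, Ferraro on 6. Yilmaz wins 9–6.
Yilmaz vs Chen: Chen, 9–6.
Blum vs Kwan: Blum wins 12–3.
Blum vs Ferraro: Blum, 14–1.
Blum vs Chen: Blum, 9–6.
Kwan vs Ferraro: Ferraro, 10–5.
Kwan vs Chen: Kwan preferred on 2+1 = 3 ballots; Chen wins 12–3.
Ferraro vs Chen: Chen, 14–1.
Every nominee wins at least one matchup (Yilmaz beats Ferraro; Blum beats Yilmaz; Kwan beats Yilmaz; Ferraro beats Kwan; Chen beats Yilmaz), so there is no Condorcet loser.

none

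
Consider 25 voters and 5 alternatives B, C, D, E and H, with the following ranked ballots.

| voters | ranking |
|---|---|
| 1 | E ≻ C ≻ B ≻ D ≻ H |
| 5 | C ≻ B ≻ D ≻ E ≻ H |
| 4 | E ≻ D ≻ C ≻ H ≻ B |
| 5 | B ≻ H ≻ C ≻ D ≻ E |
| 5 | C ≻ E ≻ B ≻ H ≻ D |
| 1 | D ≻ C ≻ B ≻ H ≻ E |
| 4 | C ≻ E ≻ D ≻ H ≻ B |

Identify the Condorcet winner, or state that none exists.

Head-to-head results (25 voters):
B vs C: 5 to 20, C.
B vs D: 1+5+5+5 = 16 for B, 9 for D — B by 16–9.
B vs E: 5+5+1 = 11 for B, 14 for E — E by 14–11.
B vs H: B is ranked higher on 1+5+5+5+1 = 17 ballots, H on 8. B wins 17–8.
C vs D: 1+5+5+5+4 = 20 for C, 5 for D — C by 20–5.
C vs E: 20 to 5, C.
C vs H: 1+5+4+5+1+4 = 20 for C, 5 for H — C by 20–5.
D vs E: 5+5+1 = 11 for D, 14 for E — E by 14–11.
D vs H: 1+5+4+1+4 = 15 for D, 10 for H — D by 15–10.
E vs H: 1+5+4+5+4 = 19 for E, 6 for H — E by 19–6.
C beats each of B, D, E, H — C is the Condorcet winner.

C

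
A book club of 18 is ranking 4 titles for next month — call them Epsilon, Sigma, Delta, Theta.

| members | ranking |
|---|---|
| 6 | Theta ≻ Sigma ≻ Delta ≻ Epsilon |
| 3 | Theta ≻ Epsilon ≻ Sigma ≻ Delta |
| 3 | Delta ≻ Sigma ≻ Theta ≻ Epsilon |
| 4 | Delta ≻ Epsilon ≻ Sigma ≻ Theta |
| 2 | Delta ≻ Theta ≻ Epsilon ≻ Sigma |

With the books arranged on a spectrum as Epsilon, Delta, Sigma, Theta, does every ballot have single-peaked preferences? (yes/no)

Axis positions: Epsilon=1, Delta=2, Sigma=3, Theta=4.
Bloc 1 (peak Theta at position 4): ranking walks positions 4-3-2-1, expanding outward from the peak — single-peaked.
Bloc 2: ranking walks positions 4-1-3-2; Epsilon is ranked above Sigma even though Sigma lies between Epsilon and the peak Theta on the axis — preferences dip and rise again. Not single-peaked.
Bloc 3 (peak Delta at position 2): ranking walks positions 2-3-4-1, expanding outward from the peak — single-peaked.
Bloc 4 (peak Delta at position 2): ranking walks positions 2-1-3-4, expanding outward from the peak — single-peaked.
Bloc 5: ranking walks positions 2-4-1-3; Theta is ranked above Sigma even though Sigma lies between Theta and the peak Delta on the axis — preferences dip and rise again. Not single-peaked.
Bloc 2 violates single-peakedness, so the profile is not single-peaked on this axis.

no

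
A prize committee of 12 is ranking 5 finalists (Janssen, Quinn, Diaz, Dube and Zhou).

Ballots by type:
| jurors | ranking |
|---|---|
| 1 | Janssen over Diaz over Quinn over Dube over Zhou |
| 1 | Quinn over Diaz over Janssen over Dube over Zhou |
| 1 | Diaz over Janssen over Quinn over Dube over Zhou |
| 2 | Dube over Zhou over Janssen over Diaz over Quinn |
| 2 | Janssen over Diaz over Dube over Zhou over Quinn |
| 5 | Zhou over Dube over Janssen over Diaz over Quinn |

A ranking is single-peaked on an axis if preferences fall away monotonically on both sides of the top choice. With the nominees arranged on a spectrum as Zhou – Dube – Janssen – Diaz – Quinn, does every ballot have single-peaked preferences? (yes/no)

Axis positions: Zhou=1, Dube=2, Janssen=3, Diaz=4, Quinn=5.
Type 1 (peak Janssen at position 3): ranking walks positions 3-4-5-2-1, expanding outward from the peak — single-peaked.
Type 2 (peak Quinn at position 5): ranking walks positions 5-4-3-2-1, expanding outward from the peak — single-peaked.
Type 3 (peak Diaz at position 4): ranking walks positions 4-3-5-2-1, expanding outward from the peak — single-peaked.
Type 4 (peak Dube at position 2): ranking walks positions 2-1-3-4-5, expanding outward from the peak — single-peaked.
Type 5 (peak Janssen at position 3): ranking walks positions 3-4-2-1-5, expanding outward from the peak — single-peaked.
Type 6 (peak Zhou at position 1): ranking walks positions 1-2-3-4-5, expanding outward from the peak — single-peaked.
Every ranking is single-peaked on this axis.

yes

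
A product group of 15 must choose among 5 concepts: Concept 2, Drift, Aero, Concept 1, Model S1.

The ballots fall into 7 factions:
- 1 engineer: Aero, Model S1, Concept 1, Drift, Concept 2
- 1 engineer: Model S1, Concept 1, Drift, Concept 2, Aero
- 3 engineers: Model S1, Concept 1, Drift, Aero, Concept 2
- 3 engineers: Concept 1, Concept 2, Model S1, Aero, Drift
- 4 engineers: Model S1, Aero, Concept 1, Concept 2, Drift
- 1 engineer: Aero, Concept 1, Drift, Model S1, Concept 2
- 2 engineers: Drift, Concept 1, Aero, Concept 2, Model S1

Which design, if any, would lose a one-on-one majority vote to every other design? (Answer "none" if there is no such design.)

Head-to-head results (15 engineers):
Concept 2 vs Drift: 7 to 8, Drift.
Concept 2 vs Aero: Aero, 11–4.
Concept 2 vs Concept 1: 0 to 15, Concept 1.
Concept 2 vs Model S1: 5 to 10, Model S1.
Drift vs Aero: Drift preferred on 1+3+2 = 6 ballots; Aero wins 9–6.
Drift vs Concept 1: Concept 1 wins 13–2.
Drift vs Model S1: 3 to 12, Model S1.
Aero vs Concept 1: Concept 1 wins 9–6.
Aero vs Model S1: Aero preferred on 1+1+2 = 4 ballots; Model S1 wins 11–4.
Concept 1 vs Model S1: Concept 1 preferred on 3+1+2 = 6 ballots; Model S1 wins 9–6.
Concept 2 loses to every other design — it is the Condorcet loser.

Concept 2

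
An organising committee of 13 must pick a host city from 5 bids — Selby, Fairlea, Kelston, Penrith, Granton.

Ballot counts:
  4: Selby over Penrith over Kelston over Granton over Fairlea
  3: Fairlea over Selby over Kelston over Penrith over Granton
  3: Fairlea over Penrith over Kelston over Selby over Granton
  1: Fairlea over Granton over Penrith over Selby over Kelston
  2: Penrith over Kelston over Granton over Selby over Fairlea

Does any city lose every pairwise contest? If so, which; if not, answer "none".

Granton

Pairwise majorities:
Selby vs Fairlea: Selby is ranked higher on 4+2 = 6 ballots, Fairlea on 7. Fairlea wins 7–6.
Selby–Kelston: Selby 8–5.
Selby vs Penrith: Selby is ranked higher on 4+3 = 7 ballots, Penrith on 6. Selby wins 7–6.
Selby–Granton: Selby 10–3.
Fairlea vs Kelston: Fairlea wins 7–6.
Fairlea vs Penrith: Fairlea, 7–6.
Fairlea vs Granton: Fairlea, 7–6.
Kelston vs Penrith: Kelston preferred on 3 ballots; Penrith wins 10–3.
Kelston vs Granton: Kelston, 12–1.
Penrith vs Granton: Penrith, 12–1.
Only Granton has no wins; Granton is the Condorcet loser.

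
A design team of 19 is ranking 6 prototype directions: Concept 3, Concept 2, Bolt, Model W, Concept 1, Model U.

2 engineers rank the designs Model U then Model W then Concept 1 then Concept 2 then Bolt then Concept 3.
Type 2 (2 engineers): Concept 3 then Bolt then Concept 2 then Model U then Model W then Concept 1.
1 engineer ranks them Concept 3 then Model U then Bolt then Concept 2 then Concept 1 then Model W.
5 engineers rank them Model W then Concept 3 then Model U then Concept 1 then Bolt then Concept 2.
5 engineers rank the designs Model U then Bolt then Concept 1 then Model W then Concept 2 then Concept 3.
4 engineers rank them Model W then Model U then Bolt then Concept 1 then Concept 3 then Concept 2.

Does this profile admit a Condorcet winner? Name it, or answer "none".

Model U

Pairwise majorities:
Concept 3 vs Concept 2: Concept 3 is ranked higher on 2+1+5+4 = 12 ballots, Concept 2 on 7. Concept 3 wins 12–7.
Concept 3 vs Bolt: 2+1+5 = 8 for Concept 3, 11 for Bolt — Bolt by 11–8.
Concept 3 vs Model W: Concept 3 preferred on 2+1 = 3 ballots; Model W wins 16–3.
Concept 3 vs Concept 1: 8 to 11, Concept 1.
Concept 3 vs Model U: Concept 3 preferred on 2+1+5 = 8 ballots; Model U wins 11–8.
Concept 2 vs Bolt: Concept 2 is ranked higher on 2 ballots, Bolt on 17. Bolt wins 17–2.
Concept 2 vs Model W: Concept 2 preferred on 2+1 = 3 ballots; Model W wins 16–3.
Concept 2 vs Concept 1: Concept 2 preferred on 2+1 = 3 ballots; Concept 1 wins 16–3.
Concept 2 vs Model U: 2 to 17, Model U.
Bolt vs Model W: Bolt is ranked higher on 2+1+5 = 8 ballots, Model W on 11. Model W wins 11–8.
Bolt vs Concept 1: 12 to 7, Bolt.
Bolt vs Model U: 2 for Bolt, 17 for Model U — Model U by 17–2.
Model W vs Concept 1: Model W is ranked higher on 2+2+5+4 = 13 ballots, Concept 1 on 6. Model W wins 13–6.
Model W vs Model U: Model W is ranked higher on 5+4 = 9 ballots, Model U on 10. Model U wins 10–9.
Concept 1 vs Model U: 0 to 19, Model U.
Model U defeats every rival head-to-head and is the Condorcet winner.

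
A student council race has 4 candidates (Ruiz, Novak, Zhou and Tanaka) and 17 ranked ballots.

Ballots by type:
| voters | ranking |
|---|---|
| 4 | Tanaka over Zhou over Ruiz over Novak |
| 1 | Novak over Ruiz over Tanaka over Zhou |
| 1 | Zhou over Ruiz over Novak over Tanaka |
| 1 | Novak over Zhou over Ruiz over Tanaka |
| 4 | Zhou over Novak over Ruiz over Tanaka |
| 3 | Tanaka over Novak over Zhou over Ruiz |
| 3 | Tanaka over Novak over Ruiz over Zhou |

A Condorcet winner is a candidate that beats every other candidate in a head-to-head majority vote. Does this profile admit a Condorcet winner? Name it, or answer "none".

Check each pair by majority over 17 ballots:
Ruiz vs Novak: Novak wins 12–5.
Ruiz vs Zhou: Ruiz is ranked higher on 1+3 = 4 ballots, Zhou on 13. Zhou wins 13–4.
Ruiz vs Tanaka: Ruiz is ranked higher on 1+1+1+4 = 7 ballots, Tanaka on 10. Tanaka wins 10–7.
Novak vs Zhou: 1+1+3+3 = 8 for Novak, 9 for Zhou — Zhou by 9–8.
Novak vs Tanaka: Novak preferred on 1+1+1+4 = 7 ballots; Tanaka wins 10–7.
Zhou vs Tanaka: Tanaka wins 11–6.
Only Tanaka has no losses; Tanaka is the Condorcet winner.

Tanaka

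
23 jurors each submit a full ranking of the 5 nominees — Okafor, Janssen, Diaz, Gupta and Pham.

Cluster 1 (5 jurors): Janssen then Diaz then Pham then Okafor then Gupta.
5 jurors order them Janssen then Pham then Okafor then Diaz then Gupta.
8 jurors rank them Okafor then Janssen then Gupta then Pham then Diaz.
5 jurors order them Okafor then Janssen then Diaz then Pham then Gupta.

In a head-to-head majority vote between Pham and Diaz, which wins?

Pham

Ballots ranking Pham above Diaz: 5 + 8 = 13.
Ballots ranking Diaz above Pham: 23 − 13 = 10.
Pham wins the head-to-head 13–10.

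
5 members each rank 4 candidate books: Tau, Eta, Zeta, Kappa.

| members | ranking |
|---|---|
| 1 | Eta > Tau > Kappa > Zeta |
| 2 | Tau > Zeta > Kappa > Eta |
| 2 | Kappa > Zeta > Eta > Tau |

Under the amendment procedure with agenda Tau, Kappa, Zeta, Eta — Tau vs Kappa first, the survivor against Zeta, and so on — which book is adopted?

Round 1: Tau vs Kappa — 3–2, Tau advances.
Round 2: Tau vs Zeta — 3–2, Tau advances.
Round 3: Tau vs Eta — 2–3, Eta advances.
Eta survives the agenda.

Eta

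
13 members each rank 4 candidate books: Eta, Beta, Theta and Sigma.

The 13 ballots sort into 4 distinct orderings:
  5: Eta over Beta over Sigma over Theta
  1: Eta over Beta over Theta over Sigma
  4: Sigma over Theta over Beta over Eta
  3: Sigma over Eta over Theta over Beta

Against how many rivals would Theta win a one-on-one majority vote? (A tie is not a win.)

1

Theta against each rival (13 members):
Theta vs Eta: Eta wins 9–4.
Theta vs Beta: Theta wins 7–6.
Theta vs Sigma: Theta preferred on 1 ballot; Sigma wins 12–1.
Theta beats Beta; loses to Eta, Sigma — 1 pairwise win.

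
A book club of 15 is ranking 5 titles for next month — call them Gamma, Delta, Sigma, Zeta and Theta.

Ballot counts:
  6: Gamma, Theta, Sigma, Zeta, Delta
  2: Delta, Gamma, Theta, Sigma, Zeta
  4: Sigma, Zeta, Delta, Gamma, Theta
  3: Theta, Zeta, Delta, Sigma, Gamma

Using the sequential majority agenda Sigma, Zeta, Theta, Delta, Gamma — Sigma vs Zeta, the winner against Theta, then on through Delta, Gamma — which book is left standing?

Gamma

Round 1: Sigma vs Zeta — 12–3, Sigma advances.
Round 2: Sigma vs Theta — 4–11, Theta advances.
Round 3: Theta vs Delta — 9–6, Theta advances.
Round 4: Theta vs Gamma — 3–12, Gamma advances.
The agenda winner is Gamma.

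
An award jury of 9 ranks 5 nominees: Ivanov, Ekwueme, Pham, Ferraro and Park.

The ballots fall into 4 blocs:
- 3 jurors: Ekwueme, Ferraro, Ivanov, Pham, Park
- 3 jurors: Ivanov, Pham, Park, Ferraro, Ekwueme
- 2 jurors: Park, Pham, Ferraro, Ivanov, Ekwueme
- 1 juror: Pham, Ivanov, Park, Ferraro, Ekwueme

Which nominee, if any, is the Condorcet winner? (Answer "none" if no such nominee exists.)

Check each pair by majority over 9 ballots:
Ivanov vs Ekwueme: Ivanov is ranked higher on 3+2+1 = 6 ballots, Ekwueme on 3. Ivanov wins 6–3.
Ivanov vs Pham: 3+3 = 6 for Ivanov, 3 for Pham — Ivanov by 6–3.
Ivanov vs Ferraro: Ivanov preferred on 3+1 = 4 ballots; Ferraro wins 5–4.
Ivanov vs Park: 3+3+1 = 7 for Ivanov, 2 for Park — Ivanov by 7–2.
Ekwueme vs Pham: 3 for Ekwueme, 6 for Pham — Pham by 6–3.
Ekwueme vs Ferraro: 3 to 6, Ferraro.
Ekwueme vs Park: Ekwueme preferred on 3 ballots; Park wins 6–3.
Pham vs Ferraro: 3+2+1 = 6 for Pham, 3 for Ferraro — Pham by 6–3.
Pham vs Park: Pham is ranked higher on 3+3+1 = 7 ballots, Park on 2. Pham wins 7–2.
Ferraro vs Park: 3 for Ferraro, 6 for Park — Park by 6–3.
No nominee is unbeaten: Ivanov loses to Ferraro; Ekwueme loses to Ivanov; Pham loses to Ivanov; Ferraro loses to Pham; Park loses to Ivanov. In particular Ivanov > Pham > Ferraro > Ivanov is a majority cycle — no Condorcet winner exists.

none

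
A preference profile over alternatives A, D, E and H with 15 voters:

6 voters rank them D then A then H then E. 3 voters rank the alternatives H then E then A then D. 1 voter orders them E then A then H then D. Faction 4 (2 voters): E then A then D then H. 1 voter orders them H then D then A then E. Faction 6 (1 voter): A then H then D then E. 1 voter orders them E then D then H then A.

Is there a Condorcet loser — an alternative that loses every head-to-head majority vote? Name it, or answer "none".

Pairwise majorities:
A vs D: D, 8–7.
A vs E: A is ranked higher on 6+1+1 = 8 ballots, E on 7. A wins 8–7.
A vs H: 10 to 5, A.
D vs E: D preferred on 6+1+1 = 8 ballots; D wins 8–7.
D vs H: 9 to 6, D.
E–H: H 11–4.
Only E has no wins; E is the Condorcet loser.

E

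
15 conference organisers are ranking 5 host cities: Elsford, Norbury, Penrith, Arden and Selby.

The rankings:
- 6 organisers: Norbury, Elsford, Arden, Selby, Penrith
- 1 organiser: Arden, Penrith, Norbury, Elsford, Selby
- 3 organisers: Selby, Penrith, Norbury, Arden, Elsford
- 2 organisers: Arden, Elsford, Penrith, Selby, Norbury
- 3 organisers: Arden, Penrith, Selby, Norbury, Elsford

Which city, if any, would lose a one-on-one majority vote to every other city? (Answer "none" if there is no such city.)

none

Pairwise majorities:
Elsford vs Norbury: Norbury wins 13–2.
Elsford vs Penrith: 6+2 = 8 for Elsford, 7 for Penrith — Elsford by 8–7.
Elsford–Arden: Arden 9–6.
Elsford–Selby: Elsford 9–6.
Norbury vs Penrith: 6 for Norbury, 9 for Penrith — Penrith by 9–6.
Norbury vs Arden: 6+3 = 9 for Norbury, 6 for Arden — Norbury by 9–6.
Norbury vs Selby: Norbury is ranked higher on 6+1 = 7 ballots, Selby on 8. Selby wins 8–7.
Penrith vs Arden: Arden, 12–3.
Penrith vs Selby: 1+2+3 = 6 for Penrith, 9 for Selby — Selby by 9–6.
Arden vs Selby: 12 to 3, Arden.
Each city has at least one pairwise win (Elsford beats Penrith; Norbury beats Elsford; Penrith beats Norbury; Arden beats Elsford; Selby beats Norbury) — no Condorcet loser.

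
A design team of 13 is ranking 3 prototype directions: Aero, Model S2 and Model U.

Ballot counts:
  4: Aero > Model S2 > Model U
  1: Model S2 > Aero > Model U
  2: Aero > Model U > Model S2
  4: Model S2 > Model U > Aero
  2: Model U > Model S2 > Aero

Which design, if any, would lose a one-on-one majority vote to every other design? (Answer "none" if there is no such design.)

Model U

Head-to-head results (13 engineers):
Aero–Model S2: Model S2 7–6.
Aero vs Model U: 4+1+2 = 7 for Aero, 6 for Model U — Aero by 7–6.
Model S2 vs Model U: 4+1+4 = 9 for Model S2, 4 for Model U — Model S2 by 9–4.
Model U loses to every other design — it is the Condorcet loser.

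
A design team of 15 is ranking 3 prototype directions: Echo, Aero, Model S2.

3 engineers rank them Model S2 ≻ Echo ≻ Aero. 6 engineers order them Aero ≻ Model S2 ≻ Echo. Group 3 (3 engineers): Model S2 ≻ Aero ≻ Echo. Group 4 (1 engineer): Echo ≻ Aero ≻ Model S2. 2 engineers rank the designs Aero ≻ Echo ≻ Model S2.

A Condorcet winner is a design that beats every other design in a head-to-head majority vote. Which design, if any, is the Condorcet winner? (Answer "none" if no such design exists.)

Aero

Head-to-head results (15 engineers):
Echo vs Aero: 3+1 = 4 for Echo, 11 for Aero — Aero by 11–4.
Echo vs Model S2: 3 to 12, Model S2.
Aero vs Model S2: 6+1+2 = 9 for Aero, 6 for Model S2 — Aero by 9–6.
Only Aero has no losses; Aero is the Condorcet winner.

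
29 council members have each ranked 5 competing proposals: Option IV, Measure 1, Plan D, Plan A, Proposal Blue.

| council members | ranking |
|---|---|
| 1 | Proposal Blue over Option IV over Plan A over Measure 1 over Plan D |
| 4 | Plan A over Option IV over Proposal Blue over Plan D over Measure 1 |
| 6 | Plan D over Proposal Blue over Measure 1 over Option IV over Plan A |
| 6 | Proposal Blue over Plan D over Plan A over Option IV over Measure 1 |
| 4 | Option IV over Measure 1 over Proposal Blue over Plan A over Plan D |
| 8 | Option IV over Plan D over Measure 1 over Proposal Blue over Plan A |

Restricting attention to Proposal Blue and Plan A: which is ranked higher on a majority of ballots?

Ballots ranking Proposal Blue above Plan A: 1 + 6 + 6 + 4 + 8 = 25.
Ballots ranking Plan A above Proposal Blue: 29 − 25 = 4.
Proposal Blue wins the head-to-head 25–4.

Proposal Blue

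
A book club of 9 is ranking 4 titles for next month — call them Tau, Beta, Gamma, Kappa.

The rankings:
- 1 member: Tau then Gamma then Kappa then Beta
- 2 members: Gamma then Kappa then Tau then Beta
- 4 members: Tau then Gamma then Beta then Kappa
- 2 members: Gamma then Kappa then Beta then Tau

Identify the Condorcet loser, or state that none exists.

Beta

Pairwise majorities:
Tau–Beta: Tau 7–2.
Tau vs Gamma: Tau preferred on 1+4 = 5 ballots; Tau wins 5–4.
Tau vs Kappa: Tau is ranked higher on 1+4 = 5 ballots, Kappa on 4. Tau wins 5–4.
Beta vs Gamma: 0 to 9, Gamma.
Beta vs Kappa: Kappa wins 5–4.
Gamma vs Kappa: Gamma, 9–0.
Beta is beaten in every head-to-head and is the Condorcet loser.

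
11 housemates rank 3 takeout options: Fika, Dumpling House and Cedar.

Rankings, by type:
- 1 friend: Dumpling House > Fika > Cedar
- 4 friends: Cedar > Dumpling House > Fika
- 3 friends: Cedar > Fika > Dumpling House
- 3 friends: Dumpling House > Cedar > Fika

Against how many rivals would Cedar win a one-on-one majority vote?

2

Cedar against each rival (11 friends):
Cedar–Fika: Cedar 10–1.
Cedar vs Dumpling House: 4+3 = 7 for Cedar, 4 for Dumpling House — Cedar by 7–4.
Cedar beats Fika, Dumpling House — 2 pairwise wins.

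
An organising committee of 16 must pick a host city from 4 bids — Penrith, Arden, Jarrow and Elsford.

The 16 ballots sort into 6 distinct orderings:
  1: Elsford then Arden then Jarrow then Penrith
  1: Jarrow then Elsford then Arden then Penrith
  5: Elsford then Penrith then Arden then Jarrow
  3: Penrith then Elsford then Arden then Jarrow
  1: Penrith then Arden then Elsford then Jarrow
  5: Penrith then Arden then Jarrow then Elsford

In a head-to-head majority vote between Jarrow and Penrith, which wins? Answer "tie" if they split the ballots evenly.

Ballots ranking Jarrow above Penrith: 1 + 1 = 2.
Ballots ranking Penrith above Jarrow: 16 − 2 = 14.
Penrith wins the head-to-head 14–2.

Penrith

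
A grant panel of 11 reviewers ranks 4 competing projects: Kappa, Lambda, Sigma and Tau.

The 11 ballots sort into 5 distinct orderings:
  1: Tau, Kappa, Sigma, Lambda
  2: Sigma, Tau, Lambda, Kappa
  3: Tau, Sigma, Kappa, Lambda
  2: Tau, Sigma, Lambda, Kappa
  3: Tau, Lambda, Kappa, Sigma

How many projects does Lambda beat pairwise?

1

Lambda against each rival (11 reviewers):
Lambda vs Kappa: Lambda preferred on 2+2+3 = 7 ballots; Lambda wins 7–4.
Lambda vs Sigma: Lambda is ranked higher on 3 ballots, Sigma on 8. Sigma wins 8–3.
Lambda vs Tau: Tau, 11–0.
Lambda beats Kappa; loses to Sigma, Tau — 1 pairwise win.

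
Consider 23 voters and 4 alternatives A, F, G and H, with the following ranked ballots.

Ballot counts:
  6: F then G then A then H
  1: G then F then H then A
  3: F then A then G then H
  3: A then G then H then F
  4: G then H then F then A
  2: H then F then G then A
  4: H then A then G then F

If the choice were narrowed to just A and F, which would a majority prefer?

F

Ballots ranking A above F: 3 + 4 = 7.
Ballots ranking F above A: 23 − 7 = 16.
F wins the head-to-head 16–7.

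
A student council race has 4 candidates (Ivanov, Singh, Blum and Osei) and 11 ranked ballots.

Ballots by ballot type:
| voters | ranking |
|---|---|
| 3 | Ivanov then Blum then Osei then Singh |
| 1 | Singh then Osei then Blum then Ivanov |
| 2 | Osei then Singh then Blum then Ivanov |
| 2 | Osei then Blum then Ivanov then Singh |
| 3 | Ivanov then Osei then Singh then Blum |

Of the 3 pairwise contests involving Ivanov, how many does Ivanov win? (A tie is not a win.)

Ivanov against each rival (11 voters):
Ivanov vs Singh: 3+2+3 = 8 for Ivanov, 3 for Singh — Ivanov by 8–3.
Ivanov–Blum: Ivanov 6–5.
Ivanov vs Osei: Ivanov, 6–5.
Ivanov beats Singh, Blum, Osei — 3 pairwise wins.

3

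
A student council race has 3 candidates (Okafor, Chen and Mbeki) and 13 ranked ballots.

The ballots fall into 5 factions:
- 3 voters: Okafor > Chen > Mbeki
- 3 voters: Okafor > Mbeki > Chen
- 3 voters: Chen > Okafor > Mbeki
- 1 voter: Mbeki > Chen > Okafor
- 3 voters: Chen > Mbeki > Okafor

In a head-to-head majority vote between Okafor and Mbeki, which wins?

Okafor

Ballots ranking Okafor above Mbeki: 3 + 3 + 3 = 9.
Ballots ranking Mbeki above Okafor: 13 − 9 = 4.
Okafor wins the head-to-head 9–4.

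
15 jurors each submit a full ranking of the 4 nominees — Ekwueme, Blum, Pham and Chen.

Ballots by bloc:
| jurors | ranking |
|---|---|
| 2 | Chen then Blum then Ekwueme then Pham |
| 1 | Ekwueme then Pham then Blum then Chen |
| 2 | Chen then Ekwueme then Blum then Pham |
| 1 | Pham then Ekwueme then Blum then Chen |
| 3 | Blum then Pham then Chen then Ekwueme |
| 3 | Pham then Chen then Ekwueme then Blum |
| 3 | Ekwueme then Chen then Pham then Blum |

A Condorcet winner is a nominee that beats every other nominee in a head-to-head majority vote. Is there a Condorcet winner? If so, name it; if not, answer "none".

Pairwise majorities:
Ekwueme vs Blum: Ekwueme preferred on 1+2+1+3+3 = 10 ballots; Ekwueme wins 10–5.
Ekwueme vs Pham: Ekwueme preferred on 2+1+2+3 = 8 ballots; Ekwueme wins 8–7.
Ekwueme vs Chen: Ekwueme preferred on 1+1+3 = 5 ballots; Chen wins 10–5.
Blum vs Pham: 2+2+3 = 7 for Blum, 8 for Pham — Pham by 8–7.
Blum vs Chen: Blum preferred on 1+1+3 = 5 ballots; Chen wins 10–5.
Pham vs Chen: Pham preferred on 1+1+3+3 = 8 ballots; Pham wins 8–7.
Every nominee loses at least once (Ekwueme loses to Chen; Blum loses to Ekwueme; Pham loses to Ekwueme; Chen loses to Pham). The majority relation contains the cycle Ekwueme → Pham → Chen → Ekwueme, so there is no Condorcet winner.

none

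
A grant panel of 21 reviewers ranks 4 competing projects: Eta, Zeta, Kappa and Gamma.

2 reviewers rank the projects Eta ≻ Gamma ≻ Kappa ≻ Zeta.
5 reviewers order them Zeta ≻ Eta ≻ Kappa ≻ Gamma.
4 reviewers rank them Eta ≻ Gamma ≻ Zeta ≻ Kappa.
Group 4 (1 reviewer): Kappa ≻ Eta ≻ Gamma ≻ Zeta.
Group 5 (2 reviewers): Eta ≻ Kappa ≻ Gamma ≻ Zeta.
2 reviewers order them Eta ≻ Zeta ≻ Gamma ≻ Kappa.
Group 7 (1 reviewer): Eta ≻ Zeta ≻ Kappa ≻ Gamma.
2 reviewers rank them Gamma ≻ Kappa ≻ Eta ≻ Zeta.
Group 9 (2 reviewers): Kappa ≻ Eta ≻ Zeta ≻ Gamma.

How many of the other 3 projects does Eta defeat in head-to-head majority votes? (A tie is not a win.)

Eta against each rival (21 reviewers):
Eta vs Zeta: Eta preferred on 16 ballots; Eta wins 16–5.
Eta–Kappa: Eta 16–5.
Eta vs Gamma: Eta is ranked higher on 19 ballots, Gamma on 2. Eta wins 19–2.
Eta beats Zeta, Kappa, Gamma — 3 pairwise wins.

3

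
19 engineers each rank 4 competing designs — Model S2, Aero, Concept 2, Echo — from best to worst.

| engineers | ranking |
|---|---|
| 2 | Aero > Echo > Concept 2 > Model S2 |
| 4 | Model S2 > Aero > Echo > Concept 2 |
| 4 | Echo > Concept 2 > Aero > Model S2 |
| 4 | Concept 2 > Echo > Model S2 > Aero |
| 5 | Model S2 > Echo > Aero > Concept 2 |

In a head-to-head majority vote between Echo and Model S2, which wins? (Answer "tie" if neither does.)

Echo

Ballots ranking Echo above Model S2: 2 + 4 + 4 = 10.
Ballots ranking Model S2 above Echo: 19 − 10 = 9.
Echo wins the head-to-head 10–9.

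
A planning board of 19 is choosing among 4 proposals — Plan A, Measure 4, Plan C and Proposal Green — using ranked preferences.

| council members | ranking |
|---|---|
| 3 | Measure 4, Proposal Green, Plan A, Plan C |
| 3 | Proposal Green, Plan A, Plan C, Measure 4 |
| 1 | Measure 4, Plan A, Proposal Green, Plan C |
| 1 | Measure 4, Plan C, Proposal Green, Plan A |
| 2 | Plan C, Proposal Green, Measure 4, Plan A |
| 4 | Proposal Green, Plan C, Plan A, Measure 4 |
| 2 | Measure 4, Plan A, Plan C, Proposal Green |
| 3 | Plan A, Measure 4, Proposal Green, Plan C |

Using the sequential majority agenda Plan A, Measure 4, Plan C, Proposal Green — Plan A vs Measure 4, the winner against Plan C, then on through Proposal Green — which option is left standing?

Round 1: Plan A vs Measure 4 — 10–9, Plan A advances.
Round 2: Plan A vs Plan C — 12–7, Plan A advances.
Round 3: Plan A vs Proposal Green — 6–13, Proposal Green advances.
The agenda winner is Proposal Green.

Proposal Green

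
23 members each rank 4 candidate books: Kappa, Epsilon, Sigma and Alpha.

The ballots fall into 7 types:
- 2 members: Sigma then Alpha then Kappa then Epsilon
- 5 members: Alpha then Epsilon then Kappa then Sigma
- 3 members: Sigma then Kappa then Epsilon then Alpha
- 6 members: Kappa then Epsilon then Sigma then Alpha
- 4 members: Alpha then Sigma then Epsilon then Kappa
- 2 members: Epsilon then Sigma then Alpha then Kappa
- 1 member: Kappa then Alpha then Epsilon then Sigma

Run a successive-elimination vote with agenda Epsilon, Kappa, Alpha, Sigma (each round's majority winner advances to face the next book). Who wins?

Round 1: Epsilon vs Kappa — 11–12, Kappa advances.
Round 2: Kappa vs Alpha — 10–13, Alpha advances.
Round 3: Alpha vs Sigma — 10–13, Sigma advances.
The agenda winner is Sigma.

Sigma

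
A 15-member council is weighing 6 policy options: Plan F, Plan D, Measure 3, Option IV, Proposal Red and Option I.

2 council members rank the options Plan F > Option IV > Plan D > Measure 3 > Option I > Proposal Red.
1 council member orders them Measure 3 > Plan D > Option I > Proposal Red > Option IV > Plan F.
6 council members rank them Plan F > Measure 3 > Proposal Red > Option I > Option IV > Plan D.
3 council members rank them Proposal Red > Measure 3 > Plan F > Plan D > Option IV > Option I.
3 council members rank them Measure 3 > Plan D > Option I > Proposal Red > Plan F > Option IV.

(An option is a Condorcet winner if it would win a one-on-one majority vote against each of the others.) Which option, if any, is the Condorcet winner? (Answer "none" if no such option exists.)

Plan F

Check each pair by majority over 15 ballots:
Plan F vs Plan D: 2+6+3 = 11 for Plan F, 4 for Plan D — Plan F by 11–4.
Plan F vs Measure 3: 8 to 7, Plan F.
Plan F vs Option IV: 14 to 1, Plan F.
Plan F vs Proposal Red: Plan F is ranked higher on 2+6 = 8 ballots, Proposal Red on 7. Plan F wins 8–7.
Plan F vs Option I: 11 to 4, Plan F.
Plan D vs Measure 3: Plan D is ranked higher on 2 ballots, Measure 3 on 13. Measure 3 wins 13–2.
Plan D vs Option IV: Plan D preferred on 1+3+3 = 7 ballots; Option IV wins 8–7.
Plan D vs Proposal Red: 2+1+3 = 6 for Plan D, 9 for Proposal Red — Proposal Red by 9–6.
Plan D vs Option I: 9 to 6, Plan D.
Measure 3 vs Option IV: 13 to 2, Measure 3.
Measure 3 vs Proposal Red: Measure 3 preferred on 2+1+6+3 = 12 ballots; Measure 3 wins 12–3.
Measure 3 vs Option I: Measure 3 is ranked higher on 2+1+6+3+3 = 15 ballots, Option I on 0. Measure 3 wins 15–0.
Option IV vs Proposal Red: 2 to 13, Proposal Red.
Option IV vs Option I: Option IV preferred on 2+3 = 5 ballots; Option I wins 10–5.
Proposal Red vs Option I: 6+3 = 9 for Proposal Red, 6 for Option I — Proposal Red by 9–6.
Plan F wins every pairwise contest, so Plan F is the Condorcet winner.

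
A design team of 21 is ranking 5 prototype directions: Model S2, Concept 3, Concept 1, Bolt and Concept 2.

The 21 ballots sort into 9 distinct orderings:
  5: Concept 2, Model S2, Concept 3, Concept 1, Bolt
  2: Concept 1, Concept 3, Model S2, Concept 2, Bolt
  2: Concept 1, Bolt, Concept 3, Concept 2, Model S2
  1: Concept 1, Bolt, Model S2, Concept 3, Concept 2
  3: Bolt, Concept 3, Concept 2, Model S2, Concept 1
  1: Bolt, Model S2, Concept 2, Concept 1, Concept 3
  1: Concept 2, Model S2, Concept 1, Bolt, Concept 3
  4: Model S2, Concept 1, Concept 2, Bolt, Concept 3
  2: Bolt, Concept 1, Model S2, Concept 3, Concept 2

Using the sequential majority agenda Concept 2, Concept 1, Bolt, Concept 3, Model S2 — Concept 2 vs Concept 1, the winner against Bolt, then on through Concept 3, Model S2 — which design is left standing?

Model S2

Round 1: Concept 2 vs Concept 1 — 10–11, Concept 1 advances.
Round 2: Concept 1 vs Bolt — 15–6, Concept 1 advances.
Round 3: Concept 1 vs Concept 3 — 13–8, Concept 1 advances.
Round 4: Concept 1 vs Model S2 — 7–14, Model S2 advances.
Model S2 survives the agenda.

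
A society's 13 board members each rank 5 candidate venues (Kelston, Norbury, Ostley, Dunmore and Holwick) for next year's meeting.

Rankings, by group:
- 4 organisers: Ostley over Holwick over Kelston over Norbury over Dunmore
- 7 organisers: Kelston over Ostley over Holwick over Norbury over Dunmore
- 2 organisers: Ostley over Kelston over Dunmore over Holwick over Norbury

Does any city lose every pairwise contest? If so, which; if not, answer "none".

Head-to-head results (13 organisers):
Kelston vs Norbury: Kelston, 13–0.
Kelston vs Ostley: Kelston wins 7–6.
Kelston vs Dunmore: Kelston wins 13–0.
Kelston vs Holwick: Kelston preferred on 7+2 = 9 ballots; Kelston wins 9–4.
Norbury vs Ostley: Norbury preferred on 0 ballots; Ostley wins 13–0.
Norbury vs Dunmore: Norbury is ranked higher on 4+7 = 11 ballots, Dunmore on 2. Norbury wins 11–2.
Norbury–Holwick: Holwick 13–0.
Ostley vs Dunmore: Ostley preferred on 4+7+2 = 13 ballots; Ostley wins 13–0.
Ostley–Holwick: Ostley 13–0.
Dunmore–Holwick: Holwick 11–2.
Dunmore is beaten in every head-to-head and is the Condorcet loser.

Dunmore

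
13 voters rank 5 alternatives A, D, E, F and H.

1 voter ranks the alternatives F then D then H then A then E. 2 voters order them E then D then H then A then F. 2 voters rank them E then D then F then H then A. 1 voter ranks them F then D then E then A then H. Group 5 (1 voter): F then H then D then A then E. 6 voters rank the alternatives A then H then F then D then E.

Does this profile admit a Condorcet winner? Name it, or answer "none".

Check each pair by majority over 13 ballots:
A vs D: 6 to 7, D.
A vs E: A preferred on 1+1+6 = 8 ballots; A wins 8–5.
A vs F: 2+6 = 8 for A, 5 for F — A by 8–5.
A vs H: 1+6 = 7 for A, 6 for H — A by 7–6.
D vs E: D preferred on 1+1+1+6 = 9 ballots; D wins 9–4.
D vs F: D preferred on 2+2 = 4 ballots; F wins 9–4.
D vs H: D is ranked higher on 1+2+2+1 = 6 ballots, H on 7. H wins 7–6.
E vs F: 2+2 = 4 for E, 9 for F — F by 9–4.
E vs H: E preferred on 2+2+1 = 5 ballots; H wins 8–5.
F vs H: H, 8–5.
Each alternative drops at least one matchup (A loses to D; D loses to F; E loses to A; F loses to A; H loses to A); the cycle A > F > D > A rules out a Condorcet winner.

none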